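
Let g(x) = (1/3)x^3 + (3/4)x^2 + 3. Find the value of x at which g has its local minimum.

0

Critical points: g'(x) = x^2 + (3/2)x vanishes at x = -3/2, 0.
g''(x) = 2x + 3/2. g''(-3/2) = -3/2 < 0 ⇒ local maximum; g''(0) = 3/2 > 0 ⇒ local minimum.
Thus g has its local minimum at x = 0, with value 3.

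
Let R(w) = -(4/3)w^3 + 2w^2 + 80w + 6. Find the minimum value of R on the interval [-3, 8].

The derivative is -4w^2 + 4w + 80, whose only zero in [-3, 8] is w = 5.
Compare values at every candidate in [-3, 8]: R(-3) = -180, R(5) = 868/3, R(8) = 274/3.
So the minimum is R(-3) = -180.

-180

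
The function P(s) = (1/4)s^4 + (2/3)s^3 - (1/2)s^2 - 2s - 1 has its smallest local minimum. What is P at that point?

P'(s) = s^3 + 2s^2 - s - 2. Setting P'(s) = 0 gives s ∈ {-2, -1, 1}.
P''(s) = 3s^2 + 4s - 1. P''(-2) = 3 > 0 ⇒ local minimum; P''(-1) = -2 < 0 ⇒ local maximum; P''(1) = 6 > 0 ⇒ local minimum.
Thus P has its smallest local minimum at s = 1, with value -31/12.

-31/12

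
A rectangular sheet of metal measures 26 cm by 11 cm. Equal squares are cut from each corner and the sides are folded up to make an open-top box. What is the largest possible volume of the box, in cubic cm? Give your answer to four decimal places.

315.4560

With cut size x, the volume is V(x) = x(26 − 2x)(11 − 2x) for 0 < x < 5.5.
V'(x) = 12x^2 − 148x + 286. Setting V'(x) = 0 gives x ≈ 2.3991 (the root in (0, 5.5)).
V''(x) = 24x − 148 is negative there, so this is the maximum; V ≈ 315.4560.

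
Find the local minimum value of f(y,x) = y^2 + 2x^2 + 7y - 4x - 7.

-85/4

∂f/∂y = 2y + 7 = 0 and ∂f/∂x = 4x - 4 = 0, so (y, x) = (-7/2, 1).
The Hessian has f_{yy} = 2, f_{xx} = 4, f_{yx} = 0, giving D = 8 > 0 with f_{yy} > 0, so the point is a local minimum.
f(-7/2, 1) = -85/4.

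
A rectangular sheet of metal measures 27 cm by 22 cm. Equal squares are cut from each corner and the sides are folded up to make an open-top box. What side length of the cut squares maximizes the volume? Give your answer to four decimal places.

4.0200

With cut size x, the volume is V(x) = x(27 − 2x)(22 − 2x) for 0 < x < 11.
V'(x) = 12x^2 − 196x + 594. Setting V'(x) = 0 gives x ≈ 4.0200 (the root in (0, 11)).
V''(x) = 24x − 196 is negative there, so this is the maximum; V ≈ 1064.0200.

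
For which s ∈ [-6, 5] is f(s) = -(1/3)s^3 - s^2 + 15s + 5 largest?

3

Differentiating, f'(s) = -s^2 - 2s + 15; which vanishes at s = -5 and s = 3.
Candidates: f(-6) = -49,  f(-5) = -160/3,  f(3) = 32,  f(5) = 40/3.
Hence the absolute maximum is 32 at s = 3.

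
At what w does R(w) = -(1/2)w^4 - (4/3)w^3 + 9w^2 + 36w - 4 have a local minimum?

Critical points: R'(w) = -2w^3 - 4w^2 + 18w + 36 vanishes at w = -3, -2, 3.
Second-derivative test with R''(w) = -6w^2 - 8w + 18: R''(-3) = -12 < 0 ⇒ local maximum; R''(-2) = 10 > 0 ⇒ local minimum; R''(3) = -60 < 0 ⇒ local maximum.
Thus R has its local minimum at w = -2, with value -112/3.

-2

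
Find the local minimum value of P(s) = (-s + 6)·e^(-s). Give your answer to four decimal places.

Differentiating with the product rule gives P'(s) = (s - 7)·e^(-s). Since e^(-s) > 0, the only critical point is s = 7.
P''(7) has the same sign as 1 > 0, so this is a local minimum.
P(7) = (-1)·e^(-7) ≈ -0.0009.

-0.0009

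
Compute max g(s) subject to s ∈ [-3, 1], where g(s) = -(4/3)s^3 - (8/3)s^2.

12

g'(s) = -4s^2 - (16/3)s, which vanishes at s = -4/3 and s = 0.
Compare values at every candidate in [-3, 1]: g(-3) = 12, g(-4/3) = -128/81, g(0) = 0, g(1) = -4.
So the maximum is g(-3) = 12.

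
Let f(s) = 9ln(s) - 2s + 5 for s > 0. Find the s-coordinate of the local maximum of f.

f'(s) = 9/s − 2 = 0 gives s = 9/2.
f''(s) = -9/s², which is negative for s > 0, so this is a local maximum.
f(9/2) = 9·ln(9/2) - 9 + 5 ≈ 9.5367.

9/2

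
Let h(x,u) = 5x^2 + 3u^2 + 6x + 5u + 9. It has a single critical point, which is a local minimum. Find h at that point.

∂h/∂x = 10x + 6 = 0 and ∂h/∂u = 6u + 5 = 0, so (x, u) = (-3/5, -5/6).
The Hessian has h_{xx} = 10, h_{uu} = 6, h_{xu} = 0, giving D = 60 > 0 with h_{xx} > 0, so the point is a local minimum.
h(-3/5, -5/6) = 307/60.

307/60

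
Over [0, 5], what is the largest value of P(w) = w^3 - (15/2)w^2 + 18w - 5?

The derivative is 3w^2 - 15w + 18, which vanishes at w = 2 and w = 3.
Evaluating at the critical points and endpoints: P(0) = -5,  P(2) = 9,  P(3) = 17/2,  P(5) = 45/2.
Hence the absolute maximum is 45/2 at w = 5.

45/2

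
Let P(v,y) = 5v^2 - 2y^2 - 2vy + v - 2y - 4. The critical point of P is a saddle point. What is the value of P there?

∂P/∂v = 10v - 2y + 1 = 0 and ∂P/∂y = -2v - 4y - 2 = 0, so (v, y) = (-2/11, -9/22).
The Hessian has P_{vv} = 10, P_{yy} = -4, P_{vy} = -2, giving D = -44 < 0, so the point is a saddle point.
P(-2/11, -9/22) = -81/22.

-81/22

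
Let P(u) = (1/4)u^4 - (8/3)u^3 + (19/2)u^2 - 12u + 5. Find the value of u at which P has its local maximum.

3

P'(u) = u^3 - 8u^2 + 19u - 12 = 0 at u = 1, 3, 4.
Second-derivative test with P''(u) = 3u^2 - 16u + 19: P''(1) = 6 > 0 ⇒ local minimum; P''(3) = -2 < 0 ⇒ local maximum; P''(4) = 3 > 0 ⇒ local minimum.
So the local maximum value is P(3) = 11/4.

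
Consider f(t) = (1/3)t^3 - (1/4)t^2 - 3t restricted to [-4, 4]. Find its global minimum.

-40/3

Differentiating, f'(t) = t^2 - (1/2)t - 3; which vanishes at t = -3/2 and t = 2.
Evaluating at the critical points and endpoints: f(-4) = -40/3,  f(-3/2) = 45/16,  f(2) = -13/3,  f(4) = 16/3.
The minimum over the interval is -40/3, attained at t = -4.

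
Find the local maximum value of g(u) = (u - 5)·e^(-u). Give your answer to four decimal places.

0.0025

By the product rule, g'(u) = (-u + 6)·e^(-u). Since e^(-u) > 0, the only critical point is u = 6.
g''(6) has the same sign as -1 < 0, so this is a local maximum.
g(6) = (1)·e^(-6) ≈ 0.0025.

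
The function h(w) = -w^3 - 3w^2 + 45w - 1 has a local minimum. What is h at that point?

-176

h'(w) = -3w^2 - 6w + 45 = 0 at w = -5, 3.
Second-derivative test with h''(w) = -6w - 6: h''(-5) = 24 > 0 ⇒ local minimum; h''(3) = -24 < 0 ⇒ local maximum.
Thus h has its local minimum at w = -5, with value -176.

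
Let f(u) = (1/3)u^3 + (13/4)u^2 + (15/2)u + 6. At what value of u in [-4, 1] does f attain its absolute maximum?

1

Differentiating, f'(u) = u^2 + (13/2)u + 15/2; whose only zero in [-4, 1] is u = -3/2.
Compare values at every candidate in [-4, 1]: f(-4) = 20/3,  f(-3/2) = 15/16,  f(1) = 205/12.
Hence the absolute maximum is 205/12 at u = 1.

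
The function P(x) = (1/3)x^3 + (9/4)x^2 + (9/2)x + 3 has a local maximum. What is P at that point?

P'(x) = x^2 + (9/2)x + 9/2. Setting P'(x) = 0 gives x ∈ {-3, -3/2}.
Since P''(x) = 2x + 9/2, we get P''(-3) = -3/2 < 0 ⇒ local maximum; P''(-3/2) = 3/2 > 0 ⇒ local minimum.
The local maximum is P(-3) = 3/4.

3/4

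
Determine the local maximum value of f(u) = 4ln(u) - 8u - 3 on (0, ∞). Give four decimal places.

f'(u) = 4/u − 8 = 0 gives u = 1/2.
f''(u) = -4/u², which is negative for u > 0, so this is a local maximum.
f(1/2) = 4·ln(1/2) - 4 - 3 ≈ -9.7726.

-9.7726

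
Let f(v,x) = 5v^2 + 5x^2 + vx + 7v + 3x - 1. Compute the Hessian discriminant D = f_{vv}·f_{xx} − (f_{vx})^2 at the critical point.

∂f/∂v = 10v + x + 7 = 0 and ∂f/∂x = v + 10x + 3 = 0, so (v, x) = (-67/99, -23/99).
The Hessian has f_{vv} = 10, f_{xx} = 10, f_{vx} = 1, giving D = 99 > 0 with f_{vv} > 0, so the point is a local minimum.
D = (10)·(10) − (1)^2 = 99.

99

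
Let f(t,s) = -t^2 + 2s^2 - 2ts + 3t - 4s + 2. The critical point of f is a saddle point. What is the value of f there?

∂f/∂t = -2t - 2s + 3 = 0 and ∂f/∂s = -2t + 4s - 4 = 0, so (t, s) = (1/3, 7/6).
The Hessian has f_{tt} = -2, f_{ss} = 4, f_{ts} = -2, giving D = -12 < 0, so the point is a saddle point.
f(1/3, 7/6) = 1/6.

1/6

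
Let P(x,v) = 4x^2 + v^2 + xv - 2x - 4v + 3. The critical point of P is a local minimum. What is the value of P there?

-1

∂P/∂x = 8x + v - 2 = 0 and ∂P/∂v = x + 2v - 4 = 0, so (x, v) = (0, 2).
The Hessian has P_{xx} = 8, P_{vv} = 2, P_{xv} = 1, giving D = 15 > 0 with P_{xx} > 0, so the point is a local minimum.
P(0, 2) = -1.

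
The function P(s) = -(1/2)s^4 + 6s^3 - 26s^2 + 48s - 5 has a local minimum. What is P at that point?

53/2

Critical points: P'(s) = -2s^3 + 18s^2 - 52s + 48 vanishes at s = 2, 3, 4.
Since P''(s) = -6s^2 + 36s - 52, we get P''(2) = -4 < 0 ⇒ local maximum; P''(3) = 2 > 0 ⇒ local minimum; P''(4) = -4 < 0 ⇒ local maximum.
The local minimum is P(3) = 53/2.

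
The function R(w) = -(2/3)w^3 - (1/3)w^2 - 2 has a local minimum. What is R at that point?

R'(w) = -2w^2 - (2/3)w. Setting R'(w) = 0 gives w ∈ {-1/3, 0}.
Second-derivative test with R''(w) = -4w - 2/3: R''(-1/3) = 2/3 > 0 ⇒ local minimum; R''(0) = -2/3 < 0 ⇒ local maximum.
The local minimum is R(-1/3) = -163/81.

-163/81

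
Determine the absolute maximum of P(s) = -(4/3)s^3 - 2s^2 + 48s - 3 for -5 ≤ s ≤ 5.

87

P'(s) = -4s^2 - 4s + 48, which vanishes at s = -4 and s = 3.
Evaluating at the critical points and endpoints: P(-5) = -379/3,  P(-4) = -425/3,  P(3) = 87,  P(5) = 61/3.
Hence the absolute maximum is 87 at s = 3.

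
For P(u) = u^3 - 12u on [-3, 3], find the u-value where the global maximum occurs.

Differentiating, P'(u) = 3u^2 - 12; which vanishes at u = -2 and u = 2.
Compare values at every candidate in [-3, 3]: P(-3) = 9,  P(-2) = 16,  P(2) = -16,  P(3) = -9.
So the maximum is P(-2) = 16.

-2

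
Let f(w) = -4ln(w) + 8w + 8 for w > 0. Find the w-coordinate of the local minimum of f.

1/2

f'(w) = -4/w + 8 = 0 gives w = 1/2.
f''(w) = 4/w², which is positive for w > 0, so this is a local minimum.
f(1/2) = -4·ln(1/2) + 4 + 8 ≈ 14.7726.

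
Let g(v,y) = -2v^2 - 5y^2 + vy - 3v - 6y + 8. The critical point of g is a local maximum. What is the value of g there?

∂g/∂v = -4v + y - 3 = 0 and ∂g/∂y = v - 10y - 6 = 0, so (v, y) = (-12/13, -9/13).
The Hessian has g_{vv} = -4, g_{yy} = -10, g_{vy} = 1, giving D = 39 > 0 with g_{vv} < 0, so the point is a local maximum.
g(-12/13, -9/13) = 149/13.

149/13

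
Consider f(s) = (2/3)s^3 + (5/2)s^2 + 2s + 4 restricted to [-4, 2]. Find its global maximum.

f'(s) = 2s^2 + 5s + 2, which vanishes at s = -2 and s = -1/2.
Candidates: f(-4) = -20/3, f(-2) = 14/3, f(-1/2) = 85/24, f(2) = 70/3.
Hence the absolute maximum is 70/3 at s = 2.

70/3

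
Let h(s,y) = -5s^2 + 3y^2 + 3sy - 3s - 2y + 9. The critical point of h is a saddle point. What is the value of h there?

∂h/∂s = -10s + 3y - 3 = 0 and ∂h/∂y = 3s + 6y - 2 = 0, so (s, y) = (-4/23, 29/69).
The Hessian has h_{ss} = -10, h_{yy} = 6, h_{sy} = 3, giving D = -69 < 0, so the point is a saddle point.
h(-4/23, 29/69) = 610/69.

610/69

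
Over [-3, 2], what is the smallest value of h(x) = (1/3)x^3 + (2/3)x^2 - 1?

-4

h'(x) = x^2 + (4/3)x, which vanishes at x = -4/3 and x = 0.
Compare values at every candidate in [-3, 2]: h(-3) = -4, h(-4/3) = -49/81, h(0) = -1, h(2) = 13/3.
The minimum over the interval is -4, attained at x = -3.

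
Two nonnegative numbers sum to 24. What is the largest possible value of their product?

With x + y = 24, the product is P(x) = x(24 − x).
P'(x) = 24 − 2x = 0 gives x = 12; P'' = −2 < 0, so this is the maximum.
P = 12·12 = 144.

144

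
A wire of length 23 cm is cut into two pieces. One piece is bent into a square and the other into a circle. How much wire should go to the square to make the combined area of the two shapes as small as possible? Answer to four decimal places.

Let x be the length used for the square. Square side x/4; circle radius (23−x)/(2π).
A(x) = (x/4)² + π·((23−x)/(2π))² = x²/16 + (23−x)²/(4π) for 0 ≤ x ≤ 23. A'(x) = x/8 − (23−x)/(2π) = 0 gives x = 4·23/(π+4) ≈ 12.8823.
A'' = 1/8 + 1/(2π) > 0, so this gives the minimum combined area; x ≈ 12.8823 cm to the square.

12.8823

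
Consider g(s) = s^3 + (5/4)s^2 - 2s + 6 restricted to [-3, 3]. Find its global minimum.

The derivative is 3s^2 + (5/2)s - 2, which vanishes at s = -4/3 and s = 1/2.
Compare values at every candidate in [-3, 3]: g(-3) = -15/4,  g(-4/3) = 230/27,  g(1/2) = 87/16,  g(3) = 153/4.
The minimum over the interval is -15/4, attained at s = -3.

-15/4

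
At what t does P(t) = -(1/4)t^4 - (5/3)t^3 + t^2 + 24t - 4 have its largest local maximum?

2

Critical points: P'(t) = -t^3 - 5t^2 + 2t + 24 vanishes at t = -4, -3, 2.
Second-derivative test with P''(t) = -3t^2 - 10t + 2: P''(-4) = -6 < 0 ⇒ local maximum; P''(-3) = 5 > 0 ⇒ local minimum; P''(2) = -30 < 0 ⇒ local maximum.
The largest local maximum is P(2) = 92/3.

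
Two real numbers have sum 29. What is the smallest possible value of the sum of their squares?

841/2

With a + b = 29, a^2 + b^2 = a^2 + (29 − a)^2.
The derivative 2a − 2(29 − a) = 4a − 58 vanishes at a = 29/2; second derivative 4 > 0, a minimum.
The minimum is 2·(29/2)^2 = 841/2.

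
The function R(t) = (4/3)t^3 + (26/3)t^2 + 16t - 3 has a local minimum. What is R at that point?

-979/81

R'(t) = 4t^2 + (52/3)t + 16. Setting R'(t) = 0 gives t ∈ {-3, -4/3}.
R''(t) = 8t + 52/3. R''(-3) = -20/3 < 0 ⇒ local maximum; R''(-4/3) = 20/3 > 0 ⇒ local minimum.
So the local minimum value is R(-4/3) = -979/81.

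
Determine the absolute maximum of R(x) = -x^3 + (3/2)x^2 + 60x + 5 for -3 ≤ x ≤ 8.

435/2

The derivative is -3x^2 + 3x + 60, whose only zero in [-3, 8] is x = 5.
Evaluating at the critical points and endpoints: R(-3) = -269/2; R(5) = 435/2; R(8) = 69.
The maximum over the interval is 435/2, attained at x = 5.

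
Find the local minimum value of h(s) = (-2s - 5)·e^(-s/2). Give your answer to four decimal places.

h'(s) = (-2)·e^(-s/2) + (-2s - 5)·(-1/2)·e^(-s/2) = (s + 1/2)·e^(-s/2). Since e^(-s/2) > 0, the only critical point is s = -1/2.
h''(-1/2) has the same sign as 1 > 0, so this is a local minimum.
h(-1/2) = (-4)·e^(1/4) ≈ -5.1361.

-5.1361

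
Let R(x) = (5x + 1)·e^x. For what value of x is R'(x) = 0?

-6/5

Differentiating with the product rule gives R'(x) = (5x + 6)·e^x. Since e^x > 0, the only critical point is x = -6/5.
R''(-6/5) has the same sign as 5 > 0, so this is a local minimum.
R(-6/5) = (-5)·e^(-6/5) ≈ -1.5060.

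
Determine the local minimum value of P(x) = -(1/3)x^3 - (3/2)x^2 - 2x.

P'(x) = -x^2 - 3x - 2. Setting P'(x) = 0 gives x ∈ {-2, -1}.
Since P''(x) = -2x - 3, we get P''(-2) = 1 > 0 ⇒ local minimum; P''(-1) = -1 < 0 ⇒ local maximum.
The local minimum is P(-2) = 2/3.

2/3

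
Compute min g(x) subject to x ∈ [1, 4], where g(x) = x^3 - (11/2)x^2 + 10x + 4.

19/2

g'(x) = 3x^2 - 11x + 10, which vanishes at x = 5/3 and x = 2.
Compare values at every candidate in [1, 4]: g(1) = 19/2; g(5/3) = 541/54; g(2) = 10; g(4) = 20.
The minimum over the interval is 19/2, attained at x = 1.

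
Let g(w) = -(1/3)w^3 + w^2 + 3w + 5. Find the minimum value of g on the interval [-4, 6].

Differentiating, g'(w) = -w^2 + 2w + 3; which vanishes at w = -1 and w = 3.
Evaluating at the critical points and endpoints: g(-4) = 91/3; g(-1) = 10/3; g(3) = 14; g(6) = -13.
So the minimum is g(6) = -13.

-13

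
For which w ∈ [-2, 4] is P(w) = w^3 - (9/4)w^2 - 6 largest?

Differentiating, P'(w) = 3w^2 - (9/2)w; which vanishes at w = 0 and w = 3/2.
Evaluating at the critical points and endpoints: P(-2) = -23,  P(0) = -6,  P(3/2) = -123/16,  P(4) = 22.
Hence the absolute maximum is 22 at w = 4.

4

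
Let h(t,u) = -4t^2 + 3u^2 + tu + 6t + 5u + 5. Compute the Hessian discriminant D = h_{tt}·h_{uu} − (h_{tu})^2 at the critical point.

∂h/∂t = -8t + u + 6 = 0 and ∂h/∂u = t + 6u + 5 = 0, so (t, u) = (31/49, -46/49).
The Hessian has h_{tt} = -8, h_{uu} = 6, h_{tu} = 1, giving D = -49 < 0, so the point is a saddle point.
D = (-8)·(6) − (1)^2 = -49.

-49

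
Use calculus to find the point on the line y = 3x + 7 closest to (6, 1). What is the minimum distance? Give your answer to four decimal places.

Minimize D(x)^2 = (x - 6)^2 + (3x + 6)^2.
d/dx[D^2] = 2(x - 6) + 2·3·(3x + 6) = 0 ⇒ x = -6/5.
Then y = 17/5 and the distance is √(288/5) ≈ 7.5895.

7.5895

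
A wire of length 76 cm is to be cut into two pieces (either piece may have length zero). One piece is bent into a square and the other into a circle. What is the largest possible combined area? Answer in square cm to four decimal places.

Let x be the length used for the square. Square side x/4; circle radius (76−x)/(2π).
A(x) = (x/4)² + π·((76−x)/(2π))² = x²/16 + (76−x)²/(4π) for 0 ≤ x ≤ 76. A'(x) = x/8 − (76−x)/(2π) = 0 gives x = 4·76/(π+4) ≈ 42.5675.
A'' > 0, so the interior critical point is a minimum; the maximum is at an endpoint. A(0) = 459.6395 and A(76) = 361.0000, so the largest area is 459.6395.

459.6395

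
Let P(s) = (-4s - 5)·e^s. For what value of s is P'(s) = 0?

-9/4

By the product rule, P'(s) = (-4s - 9)·e^s. Since e^s > 0, the only critical point is s = -9/4.
P''(-9/4) has the same sign as -4 < 0, so this is a local maximum.
P(-9/4) = (4)·e^(-9/4) ≈ 0.4216.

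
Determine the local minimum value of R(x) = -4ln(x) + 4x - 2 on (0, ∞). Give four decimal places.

R'(x) = -4/x + 4 = 0 gives x = 1.
R''(x) = 4/x², which is positive for x > 0, so this is a local minimum.
R(1) = -4·ln(1) + 4 - 2 ≈ 2.0000.

2.0000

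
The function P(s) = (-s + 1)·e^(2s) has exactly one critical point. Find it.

Differentiating with the product rule gives P'(s) = (-2s + 1)·e^(2s). Since e^(2s) > 0, the only critical point is s = 1/2.
P''(1/2) has the same sign as -2 < 0, so this is a local maximum.
P(1/2) = (1/2)·e^(1) ≈ 1.3591.

1/2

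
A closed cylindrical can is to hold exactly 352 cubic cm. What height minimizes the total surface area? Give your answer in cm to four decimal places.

7.6528

With radius r and height h, πr²h = 352 so h = 352/(πr²), and S(r) = 2πr² + 2πrh = 2πr² + 2·352/r.
S'(r) = 4πr − 2·352/r² = 0 ⇒ r³ = 352/(2π), so r ≈ 3.8264 and h = 2r ≈ 7.6528.
S''(r) = 4π + 4·352/r³ > 0, so this is the minimum; S ≈ 275.9792.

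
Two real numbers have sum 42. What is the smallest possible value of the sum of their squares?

With a + b = 42, a^2 + b^2 = a^2 + (42 − a)^2.
The derivative 2a − 2(42 − a) = 4a − 84 vanishes at a = 21; second derivative 4 > 0, a minimum.
The minimum is 2·(21)^2 = 882.

882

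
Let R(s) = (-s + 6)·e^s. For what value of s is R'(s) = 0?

5

By the product rule, R'(s) = (-s + 5)·e^s. Since e^s > 0, the only critical point is s = 5.
R''(5) has the same sign as -1 < 0, so this is a local maximum.
R(5) = (1)·e^(5) ≈ 148.4132.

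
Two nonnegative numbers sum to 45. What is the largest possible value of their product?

With x + y = 45, the product is P(x) = x(45 − x).
P'(x) = 45 − 2x = 0 gives x = 45/2; P'' = −2 < 0, so this is the maximum.
P = 45/2·45/2 = 2025/4.

2025/4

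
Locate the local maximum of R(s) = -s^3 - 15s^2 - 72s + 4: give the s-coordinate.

Critical points: R'(s) = -3s^2 - 30s - 72 vanishes at s = -6, -4.
Since R''(s) = -6s - 30, we get R''(-6) = 6 > 0 ⇒ local minimum; R''(-4) = -6 < 0 ⇒ local maximum.
Thus R has its local maximum at s = -4, with value 116.

-4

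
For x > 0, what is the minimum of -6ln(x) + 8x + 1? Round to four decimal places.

f'(x) = -6/x + 8 = 0 gives x = 3/4.
f''(x) = 6/x², which is positive for x > 0, so this is a local minimum.
f(3/4) = -6·ln(3/4) + 6 + 1 ≈ 8.7261.

8.7261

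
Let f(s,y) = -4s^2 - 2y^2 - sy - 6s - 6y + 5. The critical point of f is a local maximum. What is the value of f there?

∂f/∂s = -8s - y - 6 = 0 and ∂f/∂y = -s - 4y - 6 = 0, so (s, y) = (-18/31, -42/31).
The Hessian has f_{ss} = -8, f_{yy} = -4, f_{sy} = -1, giving D = 31 > 0 with f_{ss} < 0, so the point is a local maximum.
f(-18/31, -42/31) = 335/31.

335/31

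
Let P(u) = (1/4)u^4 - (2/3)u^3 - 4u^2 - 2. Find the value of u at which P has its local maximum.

0

P'(u) = u^3 - 2u^2 - 8u. Setting P'(u) = 0 gives u ∈ {-2, 0, 4}.
Second-derivative test with P''(u) = 3u^2 - 4u - 8: P''(-2) = 12 > 0 ⇒ local minimum; P''(0) = -8 < 0 ⇒ local maximum; P''(4) = 24 > 0 ⇒ local minimum.
So the local maximum value is P(0) = -2.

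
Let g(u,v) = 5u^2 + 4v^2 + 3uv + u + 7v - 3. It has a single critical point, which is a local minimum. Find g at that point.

-441/71

∂g/∂u = 10u + 3v + 1 = 0 and ∂g/∂v = 3u + 8v + 7 = 0, so (u, v) = (13/71, -67/71).
The Hessian has g_{uu} = 10, g_{vv} = 8, g_{uv} = 3, giving D = 71 > 0 with g_{uu} > 0, so the point is a local minimum.
g(13/71, -67/71) = -441/71.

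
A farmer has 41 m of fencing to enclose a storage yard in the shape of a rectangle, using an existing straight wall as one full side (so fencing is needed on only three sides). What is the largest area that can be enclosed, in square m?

Let the sides perpendicular to the wall have length x and the parallel side y, so 2x + y = 41 and the area is A = xy = x(41 − 2x).
A'(x) = 41 − 4x = 0 gives x = 41/4, and A''(x) = −4 < 0 confirms a maximum.
Then y = 41 − 2·41/4 = 41/2 and A = 1681/8.

1681/8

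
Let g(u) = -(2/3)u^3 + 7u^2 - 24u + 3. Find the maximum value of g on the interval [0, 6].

Differentiating, g'(u) = -2u^2 + 14u - 24; which vanishes at u = 3 and u = 4.
Candidates: g(0) = 3,  g(3) = -24,  g(4) = -71/3,  g(6) = -33.
The maximum over the interval is 3, attained at u = 0.

3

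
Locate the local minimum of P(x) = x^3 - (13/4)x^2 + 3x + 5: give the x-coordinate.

Critical points: P'(x) = 3x^2 - (13/2)x + 3 vanishes at x = 2/3, 3/2.
Since P''(x) = 6x - 13/2, we get P''(2/3) = -5/2 < 0 ⇒ local maximum; P''(3/2) = 5/2 > 0 ⇒ local minimum.
So the local minimum value is P(3/2) = 89/16.

3/2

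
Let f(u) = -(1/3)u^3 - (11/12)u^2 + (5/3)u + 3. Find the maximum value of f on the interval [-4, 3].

292/81

The derivative is -u^2 - (11/6)u + 5/3, which vanishes at u = -5/2 and u = 2/3.
Evaluating at the critical points and endpoints: f(-4) = 3,  f(-5/2) = -27/16,  f(2/3) = 292/81,  f(3) = -37/4.
So the maximum is f(2/3) = 292/81.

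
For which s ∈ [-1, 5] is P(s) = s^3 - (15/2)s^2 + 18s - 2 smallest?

P'(s) = 3s^2 - 15s + 18, which vanishes at s = 2 and s = 3.
Evaluating at the critical points and endpoints: P(-1) = -57/2; P(2) = 12; P(3) = 23/2; P(5) = 51/2.
The minimum over the interval is -57/2, attained at s = -1.

-1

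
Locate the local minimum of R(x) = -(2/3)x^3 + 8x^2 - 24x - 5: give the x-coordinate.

2

R'(x) = -2x^2 + 16x - 24. Setting R'(x) = 0 gives x ∈ {2, 6}.
Since R''(x) = -4x + 16, we get R''(2) = 8 > 0 ⇒ local minimum; R''(6) = -8 < 0 ⇒ local maximum.
So the local minimum value is R(2) = -79/3.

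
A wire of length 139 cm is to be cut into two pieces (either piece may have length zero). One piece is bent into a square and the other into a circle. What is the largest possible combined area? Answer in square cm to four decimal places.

1537.5163

Let x be the length used for the square. Square side x/4; circle radius (139−x)/(2π).
A(x) = (x/4)² + π·((139−x)/(2π))² = x²/16 + (139−x)²/(4π) for 0 ≤ x ≤ 139. A'(x) = x/8 − (139−x)/(2π) = 0 gives x = 4·139/(π+4) ≈ 77.8538.
A'' > 0, so the interior critical point is a minimum; the maximum is at an endpoint. A(0) = 1537.5163 and A(139) = 1207.5625, so the largest area is 1537.5163.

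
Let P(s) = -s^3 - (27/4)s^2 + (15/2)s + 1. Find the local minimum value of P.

Critical points: P'(s) = -3s^2 - (27/2)s + 15/2 vanishes at s = -5, 1/2.
P''(s) = -6s - 27/2. P''(-5) = 33/2 > 0 ⇒ local minimum; P''(1/2) = -33/2 < 0 ⇒ local maximum.
The local minimum is P(-5) = -321/4.

-321/4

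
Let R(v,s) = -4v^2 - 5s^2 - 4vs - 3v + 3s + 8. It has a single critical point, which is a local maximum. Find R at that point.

∂R/∂v = -8v - 4s - 3 = 0 and ∂R/∂s = -4v - 10s + 3 = 0, so (v, s) = (-21/32, 9/16).
The Hessian has R_{vv} = -8, R_{ss} = -10, R_{vs} = -4, giving D = 64 > 0 with R_{vv} < 0, so the point is a local maximum.
R(-21/32, 9/16) = 629/64.

629/64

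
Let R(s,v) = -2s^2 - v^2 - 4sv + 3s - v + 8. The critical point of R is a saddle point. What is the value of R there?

∂R/∂s = -4s - 4v + 3 = 0 and ∂R/∂v = -4s - 2v - 1 = 0, so (s, v) = (-5/4, 2).
The Hessian has R_{ss} = -4, R_{vv} = -2, R_{sv} = -4, giving D = -8 < 0, so the point is a saddle point.
R(-5/4, 2) = 41/8.

41/8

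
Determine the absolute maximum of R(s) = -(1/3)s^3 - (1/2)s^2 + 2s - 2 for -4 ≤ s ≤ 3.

The derivative is -s^2 - s + 2, which vanishes at s = -2 and s = 1.
Candidates: R(-4) = 10/3, R(-2) = -16/3, R(1) = -5/6, R(3) = -19/2.
Hence the absolute maximum is 10/3 at s = -4.

10/3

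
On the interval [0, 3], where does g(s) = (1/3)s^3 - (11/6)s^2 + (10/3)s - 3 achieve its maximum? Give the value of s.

Differentiating, g'(s) = s^2 - (11/3)s + 10/3; which vanishes at s = 5/3 and s = 2.
Evaluating at the critical points and endpoints: g(0) = -3,  g(5/3) = -161/162,  g(2) = -1,  g(3) = -1/2.
The maximum over the interval is -1/2, attained at s = 3.

3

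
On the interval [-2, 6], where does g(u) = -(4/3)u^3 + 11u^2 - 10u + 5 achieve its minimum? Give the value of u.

g'(u) = -4u^2 + 22u - 10, which vanishes at u = 1/2 and u = 5.
Evaluating at the critical points and endpoints: g(-2) = 239/3; g(1/2) = 31/12; g(5) = 190/3; g(6) = 53.
Hence the absolute minimum is 31/12 at u = 1/2.

1/2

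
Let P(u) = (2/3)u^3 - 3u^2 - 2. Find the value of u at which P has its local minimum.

P'(u) = 2u^2 - 6u. Setting P'(u) = 0 gives u ∈ {0, 3}.
P''(u) = 4u - 6. P''(0) = -6 < 0 ⇒ local maximum; P''(3) = 6 > 0 ⇒ local minimum.
So the local minimum value is P(3) = -11.

3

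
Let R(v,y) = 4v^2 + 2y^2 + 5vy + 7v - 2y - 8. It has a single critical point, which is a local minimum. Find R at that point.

-240/7

∂R/∂v = 8v + 5y + 7 = 0 and ∂R/∂y = 5v + 4y - 2 = 0, so (v, y) = (-38/7, 51/7).
The Hessian has R_{vv} = 8, R_{yy} = 4, R_{vy} = 5, giving D = 7 > 0 with R_{vv} > 0, so the point is a local minimum.
R(-38/7, 51/7) = -240/7.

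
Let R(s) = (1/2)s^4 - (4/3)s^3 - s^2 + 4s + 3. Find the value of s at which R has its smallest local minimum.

R'(s) = 2s^3 - 4s^2 - 2s + 4 = 0 at s = -1, 1, 2.
Second-derivative test with R''(s) = 6s^2 - 8s - 2: R''(-1) = 12 > 0 ⇒ local minimum; R''(1) = -4 < 0 ⇒ local maximum; R''(2) = 6 > 0 ⇒ local minimum.
The smallest local minimum is R(-1) = -1/6.

-1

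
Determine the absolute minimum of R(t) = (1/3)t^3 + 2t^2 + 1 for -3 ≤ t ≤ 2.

1

R'(t) = t^2 + 4t, whose only zero in [-3, 2] is t = 0.
Compare values at every candidate in [-3, 2]: R(-3) = 10, R(0) = 1, R(2) = 35/3.
So the minimum is R(0) = 1.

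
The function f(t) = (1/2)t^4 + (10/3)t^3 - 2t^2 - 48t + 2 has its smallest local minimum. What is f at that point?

Critical points: f'(t) = 2t^3 + 10t^2 - 4t - 48 vanishes at t = -4, -3, 2.
Since f''(t) = 6t^2 + 20t - 4, we get f''(-4) = 12 > 0 ⇒ local minimum; f''(-3) = -10 < 0 ⇒ local maximum; f''(2) = 60 > 0 ⇒ local minimum.
The smallest local minimum is f(2) = -202/3.

-202/3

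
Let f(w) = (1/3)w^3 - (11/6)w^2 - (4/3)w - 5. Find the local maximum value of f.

f'(w) = w^2 - (11/3)w - 4/3. Setting f'(w) = 0 gives w ∈ {-1/3, 4}.
Since f''(w) = 2w - 11/3, we get f''(-1/3) = -13/3 < 0 ⇒ local maximum; f''(4) = 13/3 > 0 ⇒ local minimum.
Thus f has its local maximum at w = -1/3, with value -773/162.

-773/162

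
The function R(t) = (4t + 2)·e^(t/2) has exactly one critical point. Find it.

Differentiating with the product rule gives R'(t) = (2t + 5)·e^(t/2). Since e^(t/2) > 0, the only critical point is t = -5/2.
R''(-5/2) has the same sign as 2 > 0, so this is a local minimum.
R(-5/2) = (-8)·e^(-5/4) ≈ -2.2920.

-5/2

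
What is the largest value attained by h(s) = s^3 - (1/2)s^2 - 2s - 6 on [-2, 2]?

The derivative is 3s^2 - s - 2, which vanishes at s = -2/3 and s = 1.
Evaluating at the critical points and endpoints: h(-2) = -12,  h(-2/3) = -140/27,  h(1) = -15/2,  h(2) = -4.
The maximum over the interval is -4, attained at s = 2.

-4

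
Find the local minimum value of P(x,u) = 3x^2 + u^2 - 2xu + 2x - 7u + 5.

∂P/∂x = 6x - 2u + 2 = 0 and ∂P/∂u = -2x + 2u - 7 = 0, so (x, u) = (5/4, 19/4).
The Hessian has P_{xx} = 6, P_{uu} = 2, P_{xu} = -2, giving D = 8 > 0 with P_{xx} > 0, so the point is a local minimum.
P(5/4, 19/4) = -83/8.

-83/8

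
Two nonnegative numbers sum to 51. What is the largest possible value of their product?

With x + y = 51, the product is P(x) = x(51 − x).
P'(x) = 51 − 2x = 0 gives x = 51/2; P'' = −2 < 0, so this is the maximum.
P = 51/2·51/2 = 2601/4.

2601/4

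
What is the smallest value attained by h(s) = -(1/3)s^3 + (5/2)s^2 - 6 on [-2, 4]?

-6

The derivative is -s^2 + 5s, whose only zero in [-2, 4] is s = 0.
Evaluating at the critical points and endpoints: h(-2) = 20/3,  h(0) = -6,  h(4) = 38/3.
The minimum over the interval is -6, attained at s = 0.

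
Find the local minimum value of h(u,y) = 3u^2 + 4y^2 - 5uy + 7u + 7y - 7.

-749/23

∂h/∂u = 6u - 5y + 7 = 0 and ∂h/∂y = -5u + 8y + 7 = 0, so (u, y) = (-91/23, -77/23).
The Hessian has h_{uu} = 6, h_{yy} = 8, h_{uy} = -5, giving D = 23 > 0 with h_{uu} > 0, so the point is a local minimum.
h(-91/23, -77/23) = -749/23.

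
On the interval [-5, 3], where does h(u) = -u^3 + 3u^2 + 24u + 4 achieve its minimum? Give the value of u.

-2

Differentiating, h'(u) = -3u^2 + 6u + 24; whose only zero in [-5, 3] is u = -2.
Candidates: h(-5) = 84,  h(-2) = -24,  h(3) = 76.
Hence the absolute minimum is -24 at u = -2.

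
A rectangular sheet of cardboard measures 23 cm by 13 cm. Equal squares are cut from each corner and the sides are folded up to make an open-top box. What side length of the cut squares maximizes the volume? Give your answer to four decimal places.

2.6708

With cut size x, the volume is V(x) = x(23 − 2x)(13 − 2x) for 0 < x < 6.5.
V'(x) = 12x^2 − 144x + 299. Setting V'(x) = 0 gives x ≈ 2.6708 (the root in (0, 6.5)).
V''(x) = 24x − 144 is negative there, so this is the maximum; V ≈ 361.1859.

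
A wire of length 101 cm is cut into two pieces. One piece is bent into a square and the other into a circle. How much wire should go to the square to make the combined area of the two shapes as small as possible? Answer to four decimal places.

Let x be the length used for the square. Square side x/4; circle radius (101−x)/(2π).
A(x) = (x/4)² + π·((101−x)/(2π))² = x²/16 + (101−x)²/(4π) for 0 ≤ x ≤ 101. A'(x) = x/8 − (101−x)/(2π) = 0 gives x = 4·101/(π+4) ≈ 56.5700.
A'' = 1/8 + 1/(2π) > 0, so this gives the minimum combined area; x ≈ 56.5700 cm to the square.

56.5700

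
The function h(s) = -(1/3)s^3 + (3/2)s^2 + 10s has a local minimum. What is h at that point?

h'(s) = -s^2 + 3s + 10. Setting h'(s) = 0 gives s ∈ {-2, 5}.
Since h''(s) = -2s + 3, we get h''(-2) = 7 > 0 ⇒ local minimum; h''(5) = -7 < 0 ⇒ local maximum.
Thus h has its local minimum at s = -2, with value -34/3.

-34/3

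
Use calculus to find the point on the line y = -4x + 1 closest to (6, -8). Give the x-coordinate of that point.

Minimize D(x)^2 = (x - 6)^2 + (-4x + 9)^2.
d/dx[D^2] = 2(x - 6) + 2·(-4)·(-4x + 9) = 0 ⇒ x = 42/17.
Then y = -151/17 and the distance is √(225/17) ≈ 3.6380.

42/17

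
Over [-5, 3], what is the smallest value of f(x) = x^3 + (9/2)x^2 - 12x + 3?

f'(x) = 3x^2 + 9x - 12, which vanishes at x = -4 and x = 1.
Compare values at every candidate in [-5, 3]: f(-5) = 101/2,  f(-4) = 59,  f(1) = -7/2,  f(3) = 69/2.
So the minimum is f(1) = -7/2.

-7/2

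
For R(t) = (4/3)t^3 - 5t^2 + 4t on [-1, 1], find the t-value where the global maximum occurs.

1/2

Differentiating, R'(t) = 4t^2 - 10t + 4; whose only zero in [-1, 1] is t = 1/2.
Candidates: R(-1) = -31/3, R(1/2) = 11/12, R(1) = 1/3.
Hence the absolute maximum is 11/12 at t = 1/2.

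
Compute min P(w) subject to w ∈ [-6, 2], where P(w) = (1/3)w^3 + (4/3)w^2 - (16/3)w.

-320/81

P'(w) = w^2 + (8/3)w - 16/3, which vanishes at w = -4 and w = 4/3.
Candidates: P(-6) = 8; P(-4) = 64/3; P(4/3) = -320/81; P(2) = -8/3.
Hence the absolute minimum is -320/81 at w = 4/3.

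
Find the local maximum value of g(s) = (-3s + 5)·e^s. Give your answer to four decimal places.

g'(s) = (-3)·e^s + (-3s + 5)·1·e^s = (-3s + 2)·e^s. Since e^s > 0, the only critical point is s = 2/3.
g''(2/3) has the same sign as -3 < 0, so this is a local maximum.
g(2/3) = (3)·e^(2/3) ≈ 5.8432.

5.8432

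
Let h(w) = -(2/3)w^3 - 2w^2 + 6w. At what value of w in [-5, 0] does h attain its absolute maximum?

h'(w) = -2w^2 - 4w + 6, whose only zero in [-5, 0] is w = -3.
Compare values at every candidate in [-5, 0]: h(-5) = 10/3, h(-3) = -18, h(0) = 0.
The maximum over the interval is 10/3, attained at w = -5.

-5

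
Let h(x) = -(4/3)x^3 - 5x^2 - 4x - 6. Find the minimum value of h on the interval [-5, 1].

Differentiating, h'(x) = -4x^2 - 10x - 4; which vanishes at x = -2 and x = -1/2.
Compare values at every candidate in [-5, 1]: h(-5) = 167/3; h(-2) = -22/3; h(-1/2) = -61/12; h(1) = -49/3.
Hence the absolute minimum is -49/3 at x = 1.

-49/3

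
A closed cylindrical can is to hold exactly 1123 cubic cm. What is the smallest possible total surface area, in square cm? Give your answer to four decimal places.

With radius r and height h, πr²h = 1123 so h = 1123/(πr²), and S(r) = 2πr² + 2πrh = 2πr² + 2·1123/r.
S'(r) = 4πr − 2·1123/r² = 0 ⇒ r³ = 1123/(2π), so r ≈ 5.6329 and h = 2r ≈ 11.2658.
S''(r) = 4π + 4·1123/r³ > 0, so this is the minimum; S ≈ 598.0916.

598.0916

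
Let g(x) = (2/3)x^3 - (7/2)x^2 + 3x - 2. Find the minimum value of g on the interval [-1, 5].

-55/6

Differentiating, g'(x) = 2x^2 - 7x + 3; which vanishes at x = 1/2 and x = 3.
Evaluating at the critical points and endpoints: g(-1) = -55/6; g(1/2) = -31/24; g(3) = -13/2; g(5) = 53/6.
Hence the absolute minimum is -55/6 at x = -1.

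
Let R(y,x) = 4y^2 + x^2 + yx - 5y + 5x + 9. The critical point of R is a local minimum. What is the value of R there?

∂R/∂y = 8y + x - 5 = 0 and ∂R/∂x = y + 2x + 5 = 0, so (y, x) = (1, -3).
The Hessian has R_{yy} = 8, R_{xx} = 2, R_{yx} = 1, giving D = 15 > 0 with R_{yy} > 0, so the point is a local minimum.
R(1, -3) = -1.

-1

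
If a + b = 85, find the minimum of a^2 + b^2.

7225/2

With a + b = 85, a^2 + b^2 = a^2 + (85 − a)^2.
The derivative 2a − 2(85 − a) = 4a − 170 vanishes at a = 85/2; second derivative 4 > 0, a minimum.
The minimum is 2·(85/2)^2 = 7225/2.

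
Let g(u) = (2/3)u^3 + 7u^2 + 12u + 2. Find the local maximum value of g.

g'(u) = 2u^2 + 14u + 12. Setting g'(u) = 0 gives u ∈ {-6, -1}.
g''(u) = 4u + 14. g''(-6) = -10 < 0 ⇒ local maximum; g''(-1) = 10 > 0 ⇒ local minimum.
So the local maximum value is g(-6) = 38.

38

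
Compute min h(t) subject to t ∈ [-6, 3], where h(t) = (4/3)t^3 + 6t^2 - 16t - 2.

The derivative is 4t^2 + 12t - 16, which vanishes at t = -4 and t = 1.
Evaluating at the critical points and endpoints: h(-6) = 22,  h(-4) = 218/3,  h(1) = -32/3,  h(3) = 40.
The minimum over the interval is -32/3, attained at t = 1.

-32/3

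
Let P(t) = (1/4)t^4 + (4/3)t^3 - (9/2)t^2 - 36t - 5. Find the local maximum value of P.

P'(t) = t^3 + 4t^2 - 9t - 36. Setting P'(t) = 0 gives t ∈ {-4, -3, 3}.
P''(t) = 3t^2 + 8t - 9. P''(-4) = 7 > 0 ⇒ local minimum; P''(-3) = -6 < 0 ⇒ local maximum; P''(3) = 42 > 0 ⇒ local minimum.
Thus P has its local maximum at t = -3, with value 187/4.

187/4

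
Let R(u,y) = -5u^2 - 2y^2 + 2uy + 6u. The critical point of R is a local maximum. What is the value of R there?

2

∂R/∂u = -10u + 2y + 6 = 0 and ∂R/∂y = 2u - 4y = 0, so (u, y) = (2/3, 1/3).
The Hessian has R_{uu} = -10, R_{yy} = -4, R_{uy} = 2, giving D = 36 > 0 with R_{uu} < 0, so the point is a local maximum.
R(2/3, 1/3) = 2.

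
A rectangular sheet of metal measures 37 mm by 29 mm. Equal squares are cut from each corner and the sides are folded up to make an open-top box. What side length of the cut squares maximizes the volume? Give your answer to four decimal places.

5.3801

With cut size x, the volume is V(x) = x(37 − 2x)(29 − 2x) for 0 < x < 14.5.
V'(x) = 12x^2 − 264x + 1073. Setting V'(x) = 0 gives x ≈ 5.3801 (the root in (0, 14.5)).
V''(x) = 24x − 264 is negative there, so this is the maximum; V ≈ 2574.9627.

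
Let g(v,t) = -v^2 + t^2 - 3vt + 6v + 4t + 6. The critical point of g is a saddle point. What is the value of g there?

∂g/∂v = -2v - 3t + 6 = 0 and ∂g/∂t = -3v + 2t + 4 = 0, so (v, t) = (24/13, 10/13).
The Hessian has g_{vv} = -2, g_{tt} = 2, g_{vt} = -3, giving D = -13 < 0, so the point is a saddle point.
g(24/13, 10/13) = 170/13.

170/13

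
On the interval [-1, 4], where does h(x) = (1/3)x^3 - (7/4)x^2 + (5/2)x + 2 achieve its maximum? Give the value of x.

4

h'(x) = x^2 - (7/2)x + 5/2, which vanishes at x = 1 and x = 5/2.
Compare values at every candidate in [-1, 4]: h(-1) = -31/12, h(1) = 37/12, h(5/2) = 121/48, h(4) = 16/3.
Hence the absolute maximum is 16/3 at x = 4.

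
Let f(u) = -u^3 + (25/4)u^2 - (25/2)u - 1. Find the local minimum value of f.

f'(u) = -3u^2 + (25/2)u - 25/2. Setting f'(u) = 0 gives u ∈ {5/3, 5/2}.
Since f''(u) = -6u + 25/2, we get f''(5/3) = 5/2 > 0 ⇒ local minimum; f''(5/2) = -5/2 < 0 ⇒ local maximum.
So the local minimum value is f(5/3) = -983/108.

-983/108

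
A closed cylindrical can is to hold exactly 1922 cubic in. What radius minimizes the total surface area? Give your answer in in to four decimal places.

With radius r and height h, πr²h = 1922 so h = 1922/(πr²), and S(r) = 2πr² + 2πrh = 2πr² + 2·1922/r.
S'(r) = 4πr − 2·1922/r² = 0 ⇒ r³ = 1922/(2π), so r ≈ 6.7379 and h = 2r ≈ 13.4758.
S''(r) = 4π + 4·1922/r³ > 0, so this is the minimum; S ≈ 855.7564.

6.7379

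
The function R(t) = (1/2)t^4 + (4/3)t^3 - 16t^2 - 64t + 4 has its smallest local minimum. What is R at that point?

-884/3

R'(t) = 2t^3 + 4t^2 - 32t - 64. Setting R'(t) = 0 gives t ∈ {-4, -2, 4}.
Since R''(t) = 6t^2 + 8t - 32, we get R''(-4) = 32 > 0 ⇒ local minimum; R''(-2) = -24 < 0 ⇒ local maximum; R''(4) = 96 > 0 ⇒ local minimum.
The smallest local minimum is R(4) = -884/3.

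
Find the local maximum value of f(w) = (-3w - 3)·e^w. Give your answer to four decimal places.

0.4060

f'(w) = (-3)·e^w + (-3w - 3)·1·e^w = (-3w - 6)·e^w. Since e^w > 0, the only critical point is w = -2.
f''(-2) has the same sign as -3 < 0, so this is a local maximum.
f(-2) = (3)·e^(-2) ≈ 0.4060.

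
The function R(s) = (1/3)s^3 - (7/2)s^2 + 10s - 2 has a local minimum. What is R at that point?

13/6

Critical points: R'(s) = s^2 - 7s + 10 vanishes at s = 2, 5.
R''(s) = 2s - 7. R''(2) = -3 < 0 ⇒ local maximum; R''(5) = 3 > 0 ⇒ local minimum.
So the local minimum value is R(5) = 13/6.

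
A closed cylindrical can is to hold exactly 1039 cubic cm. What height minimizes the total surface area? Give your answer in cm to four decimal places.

With radius r and height h, πr²h = 1039 so h = 1039/(πr²), and S(r) = 2πr² + 2πrh = 2πr² + 2·1039/r.
S'(r) = 4πr − 2·1039/r² = 0 ⇒ r³ = 1039/(2π), so r ≈ 5.4888 and h = 2r ≈ 10.9776.
S''(r) = 4π + 4·1039/r³ > 0, so this is the minimum; S ≈ 567.8822.

10.9776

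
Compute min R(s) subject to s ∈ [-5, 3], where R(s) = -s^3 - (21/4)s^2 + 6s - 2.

The derivative is -3s^2 - (21/2)s + 6, which vanishes at s = -4 and s = 1/2.
Compare values at every candidate in [-5, 3]: R(-5) = -153/4,  R(-4) = -46,  R(1/2) = -7/16,  R(3) = -233/4.
So the minimum is R(3) = -233/4.

-233/4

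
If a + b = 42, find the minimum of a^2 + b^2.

With a + b = 42, a^2 + b^2 = a^2 + (42 − a)^2.
The derivative 2a − 2(42 − a) = 4a − 84 vanishes at a = 21; second derivative 4 > 0, a minimum.
The minimum is 2·(21)^2 = 882.

882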